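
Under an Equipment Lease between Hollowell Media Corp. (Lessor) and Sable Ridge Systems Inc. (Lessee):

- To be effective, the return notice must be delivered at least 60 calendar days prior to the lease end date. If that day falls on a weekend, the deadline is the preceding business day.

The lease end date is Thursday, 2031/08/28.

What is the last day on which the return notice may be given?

2031/08/28 minus 60 days is 2031/06/29. That is a Sunday, so the deadline moves back to Friday, 2031/06/27.

2031/06/27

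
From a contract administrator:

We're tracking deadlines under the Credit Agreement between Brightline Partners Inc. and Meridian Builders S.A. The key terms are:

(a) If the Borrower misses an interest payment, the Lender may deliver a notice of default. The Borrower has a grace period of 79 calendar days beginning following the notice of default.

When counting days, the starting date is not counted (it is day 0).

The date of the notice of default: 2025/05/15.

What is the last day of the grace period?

The last day of the grace period: 2025/05/15 + 79 days = 2025/08/02.

2025/08/02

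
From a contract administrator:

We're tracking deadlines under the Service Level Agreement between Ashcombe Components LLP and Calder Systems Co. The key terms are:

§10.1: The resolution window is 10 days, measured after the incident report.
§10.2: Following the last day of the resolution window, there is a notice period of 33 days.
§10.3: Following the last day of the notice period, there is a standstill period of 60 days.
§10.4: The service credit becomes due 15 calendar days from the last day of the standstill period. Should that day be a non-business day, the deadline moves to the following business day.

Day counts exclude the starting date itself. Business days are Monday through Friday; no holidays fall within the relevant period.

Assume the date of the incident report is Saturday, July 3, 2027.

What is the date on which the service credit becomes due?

Adding 10 calendar days to July 3, 2027 gives July 13, 2027, which is the last day of the resolution window.
The last day of the notice period: 33 calendar days after July 13, 2027 is August 15, 2027.
Adding 60 calendar days to August 15, 2027 gives October 14, 2027, which is the last day of the standstill period.
The date on which the service credit becomes due: October 14, 2027 + 15 days = October 29, 2027. October 29, 2027 is a Friday, so no roll-forward applies.

October 29, 2027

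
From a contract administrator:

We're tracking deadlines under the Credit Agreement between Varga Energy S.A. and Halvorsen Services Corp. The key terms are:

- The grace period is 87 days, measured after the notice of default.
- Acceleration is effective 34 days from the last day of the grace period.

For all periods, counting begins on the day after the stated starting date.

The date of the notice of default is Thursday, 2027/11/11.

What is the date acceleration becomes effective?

Adding 87 calendar days to 2027/11/11 gives 2028/02/06, which is the last day of the grace period.
The date acceleration becomes effective: 2028/02/06 + 34 days = 2028/03/11.

2028/03/11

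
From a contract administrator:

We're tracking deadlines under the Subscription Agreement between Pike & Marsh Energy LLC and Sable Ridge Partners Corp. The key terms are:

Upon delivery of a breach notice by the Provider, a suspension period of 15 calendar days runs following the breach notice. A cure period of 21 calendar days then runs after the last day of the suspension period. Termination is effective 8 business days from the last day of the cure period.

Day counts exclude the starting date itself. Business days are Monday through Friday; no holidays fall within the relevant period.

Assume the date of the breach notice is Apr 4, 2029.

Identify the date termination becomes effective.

May 22, 2029

The last day of the suspension period: 15 calendar days after Apr 4, 2029 is Apr 19, 2029.
Adding 21 calendar days to Apr 19, 2029 gives May 10, 2029, which is the last day of the cure period.
From Thursday, May 10, 2029, 8 business days (May 11, May 14, May 15, May 16, May 17, May 18, May 21, May 22, skipping weekends) brings us to Tuesday, May 22, 2029, which is the date termination becomes effective.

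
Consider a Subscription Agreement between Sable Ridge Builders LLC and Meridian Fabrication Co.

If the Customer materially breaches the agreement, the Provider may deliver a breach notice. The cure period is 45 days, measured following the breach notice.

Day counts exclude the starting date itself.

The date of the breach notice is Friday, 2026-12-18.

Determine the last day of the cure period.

2027-02-01

The last day of the cure period: 45 calendar days after 2026-12-18 is 2027-02-01.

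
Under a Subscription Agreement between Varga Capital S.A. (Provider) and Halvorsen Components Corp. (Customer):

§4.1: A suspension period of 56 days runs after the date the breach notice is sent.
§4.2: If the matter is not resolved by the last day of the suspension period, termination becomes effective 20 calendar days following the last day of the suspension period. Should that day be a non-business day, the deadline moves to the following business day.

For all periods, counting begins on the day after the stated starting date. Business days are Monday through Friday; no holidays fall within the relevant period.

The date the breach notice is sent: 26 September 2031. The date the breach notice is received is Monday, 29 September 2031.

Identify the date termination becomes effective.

The last day of the suspension period: 26 September 2031 + 56 days = 21 November 2031.
The date termination becomes effective: 21 November 2031 + 20 days = 11 December 2031. 11 December 2031 is a Thursday, so no roll-forward applies.

11 December 2031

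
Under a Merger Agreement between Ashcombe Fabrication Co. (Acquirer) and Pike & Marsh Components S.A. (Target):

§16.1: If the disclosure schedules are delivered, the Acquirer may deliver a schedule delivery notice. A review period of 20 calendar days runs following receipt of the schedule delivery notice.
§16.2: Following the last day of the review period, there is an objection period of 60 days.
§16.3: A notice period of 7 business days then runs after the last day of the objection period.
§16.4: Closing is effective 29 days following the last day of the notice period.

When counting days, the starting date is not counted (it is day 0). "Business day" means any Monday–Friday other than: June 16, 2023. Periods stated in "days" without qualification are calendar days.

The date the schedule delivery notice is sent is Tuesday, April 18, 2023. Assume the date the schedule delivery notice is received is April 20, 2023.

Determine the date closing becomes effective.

Adding 20 calendar days to April 20, 2023 gives May 10, 2023, which is the last day of the review period.
Adding 60 calendar days to May 10, 2023 gives July 9, 2023, which is the last day of the objection period.
The last day of the notice period: counting 7 business days from Sunday, July 9, 2023 (Jul 10, Jul 11, Jul 12, Jul 13, Jul 14, Jul 17, Jul 18, skipping weekends) reaches Tuesday, July 18, 2023.
The date closing becomes effective: July 18, 2023 + 29 days = August 16, 2023.

August 16, 2023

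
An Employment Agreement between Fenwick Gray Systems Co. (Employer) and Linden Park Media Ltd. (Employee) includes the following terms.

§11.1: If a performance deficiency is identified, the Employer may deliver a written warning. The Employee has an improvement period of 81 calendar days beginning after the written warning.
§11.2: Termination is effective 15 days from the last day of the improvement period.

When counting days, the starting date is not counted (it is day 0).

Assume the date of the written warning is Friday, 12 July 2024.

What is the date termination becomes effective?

16 October 2024

Adding 81 calendar days to 12 July 2024 gives 1 October 2024, which is the last day of the improvement period.
Adding 15 calendar days to 1 October 2024 gives 16 October 2024, which is the date termination becomes effective.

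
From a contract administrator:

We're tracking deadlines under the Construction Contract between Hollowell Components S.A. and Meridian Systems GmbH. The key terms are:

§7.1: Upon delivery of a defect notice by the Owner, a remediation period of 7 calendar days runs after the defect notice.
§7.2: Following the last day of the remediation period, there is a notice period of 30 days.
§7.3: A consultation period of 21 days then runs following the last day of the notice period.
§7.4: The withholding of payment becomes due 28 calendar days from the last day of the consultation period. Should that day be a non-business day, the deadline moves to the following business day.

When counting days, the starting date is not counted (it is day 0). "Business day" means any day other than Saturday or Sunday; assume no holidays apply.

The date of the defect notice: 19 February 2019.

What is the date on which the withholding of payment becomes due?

16 May 2019

Adding 7 calendar days to 19 February 2019 gives 26 February 2019, which is the last day of the remediation period.
The last day of the notice period: 30 calendar days after 26 February 2019 is 28 March 2019.
The last day of the consultation period: 28 March 2019 + 21 days = 18 April 2019.
Adding 28 calendar days to 18 April 2019 gives 16 May 2019, which is the date on which the withholding of payment becomes due. 16 May 2019 is a Thursday, so no roll-forward applies.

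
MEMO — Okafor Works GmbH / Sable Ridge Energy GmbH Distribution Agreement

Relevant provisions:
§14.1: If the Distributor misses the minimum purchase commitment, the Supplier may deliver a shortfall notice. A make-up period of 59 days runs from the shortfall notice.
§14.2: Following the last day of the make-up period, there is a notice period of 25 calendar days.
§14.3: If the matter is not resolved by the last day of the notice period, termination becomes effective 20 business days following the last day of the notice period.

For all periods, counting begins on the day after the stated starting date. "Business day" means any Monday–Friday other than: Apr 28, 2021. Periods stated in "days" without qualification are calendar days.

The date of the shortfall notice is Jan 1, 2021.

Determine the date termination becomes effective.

The last day of the make-up period: 59 calendar days after Jan 1, 2021 is Mar 1, 2021.
The last day of the notice period: Mar 1, 2021 + 25 days = Mar 26, 2021.
The date termination becomes effective: counting 20 business days from Friday, Mar 26, 2021 (Mar 29, Mar 30, Mar 31, Apr 1, …, Apr 21, Apr 22, Apr 23, skipping weekends) reaches Friday, Apr 23, 2021.

Apr 23, 2021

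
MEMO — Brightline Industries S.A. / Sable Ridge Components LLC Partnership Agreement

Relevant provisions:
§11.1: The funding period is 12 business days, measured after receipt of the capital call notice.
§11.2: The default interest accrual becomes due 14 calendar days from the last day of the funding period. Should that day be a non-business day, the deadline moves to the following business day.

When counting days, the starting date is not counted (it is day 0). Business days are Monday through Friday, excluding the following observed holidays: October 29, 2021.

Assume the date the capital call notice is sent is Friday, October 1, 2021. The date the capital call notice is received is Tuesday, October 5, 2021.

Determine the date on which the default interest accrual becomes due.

November 4, 2021

The last day of the funding period: counting 12 business days from Tuesday, October 5, 2021 (Oct 6, Oct 7, Oct 8, Oct 11, …, Oct 19, Oct 20, Oct 21, skipping weekends) reaches Thursday, October 21, 2021.
The date on which the default interest accrual becomes due: October 21, 2021 + 14 days = November 4, 2021. November 4, 2021 is a Thursday and is not a listed holiday, so no roll-forward applies.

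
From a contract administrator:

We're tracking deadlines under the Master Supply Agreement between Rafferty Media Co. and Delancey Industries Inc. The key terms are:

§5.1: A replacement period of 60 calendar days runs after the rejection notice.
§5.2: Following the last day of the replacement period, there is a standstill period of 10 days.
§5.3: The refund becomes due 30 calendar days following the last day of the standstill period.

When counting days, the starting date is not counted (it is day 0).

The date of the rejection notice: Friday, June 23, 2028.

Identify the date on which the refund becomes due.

October 1, 2028

The last day of the replacement period: June 23, 2028 + 60 days = August 22, 2028.
Adding 10 calendar days to August 22, 2028 gives September 1, 2028, which is the last day of the standstill period.
The date on which the refund becomes due: September 1, 2028 + 30 days = October 1, 2028.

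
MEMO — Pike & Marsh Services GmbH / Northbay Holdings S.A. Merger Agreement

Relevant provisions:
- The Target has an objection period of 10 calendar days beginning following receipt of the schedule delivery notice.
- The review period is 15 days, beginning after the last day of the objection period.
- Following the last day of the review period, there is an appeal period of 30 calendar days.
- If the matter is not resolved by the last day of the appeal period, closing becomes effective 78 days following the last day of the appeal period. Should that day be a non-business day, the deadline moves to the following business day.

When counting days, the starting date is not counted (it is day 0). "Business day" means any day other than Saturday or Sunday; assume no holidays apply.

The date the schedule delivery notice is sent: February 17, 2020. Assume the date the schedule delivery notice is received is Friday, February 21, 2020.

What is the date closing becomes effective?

July 3, 2020

Adding 10 calendar days to February 21, 2020 gives March 2, 2020, which is the last day of the objection period.
The last day of the review period: March 2, 2020 + 15 days = March 17, 2020.
Adding 30 calendar days to March 17, 2020 gives April 16, 2020, which is the last day of the appeal period.
Adding 78 calendar days to April 16, 2020 gives July 3, 2020, which is the date closing becomes effective. July 3, 2020 is a Friday, so no roll-forward applies.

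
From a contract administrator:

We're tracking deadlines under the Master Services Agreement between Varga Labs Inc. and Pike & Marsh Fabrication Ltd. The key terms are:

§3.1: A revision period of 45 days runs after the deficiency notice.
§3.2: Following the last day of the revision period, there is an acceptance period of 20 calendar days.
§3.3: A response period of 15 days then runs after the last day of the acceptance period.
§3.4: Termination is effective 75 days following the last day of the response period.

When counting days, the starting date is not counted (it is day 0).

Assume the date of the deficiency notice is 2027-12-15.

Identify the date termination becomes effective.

Adding 45 calendar days to 2027-12-15 gives 2028-01-29, which is the last day of the revision period.
Adding 20 calendar days to 2028-01-29 gives 2028-02-18, which is the last day of the acceptance period.
Adding 15 calendar days to 2028-02-18 gives 2028-03-04, which is the last day of the response period.
Adding 75 calendar days to 2028-03-04 gives 2028-05-18, which is the date termination becomes effective.

2028-05-18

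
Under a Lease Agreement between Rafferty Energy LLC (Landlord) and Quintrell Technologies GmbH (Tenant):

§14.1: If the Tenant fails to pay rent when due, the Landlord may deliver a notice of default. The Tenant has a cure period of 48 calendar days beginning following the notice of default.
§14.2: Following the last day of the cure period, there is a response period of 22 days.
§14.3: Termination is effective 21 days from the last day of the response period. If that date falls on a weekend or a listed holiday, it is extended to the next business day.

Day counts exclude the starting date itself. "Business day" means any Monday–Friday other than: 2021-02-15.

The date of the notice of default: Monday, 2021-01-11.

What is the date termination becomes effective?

The last day of the cure period: 48 calendar days after 2021-01-11 is 2021-02-28.
The last day of the response period: 2021-02-28 + 22 days = 2021-03-22.
The date termination becomes effective: 21 calendar days after 2021-03-22 is 2021-04-12. 2021-04-12 is a Monday and is not a listed holiday, so no roll-forward applies.

2021-04-12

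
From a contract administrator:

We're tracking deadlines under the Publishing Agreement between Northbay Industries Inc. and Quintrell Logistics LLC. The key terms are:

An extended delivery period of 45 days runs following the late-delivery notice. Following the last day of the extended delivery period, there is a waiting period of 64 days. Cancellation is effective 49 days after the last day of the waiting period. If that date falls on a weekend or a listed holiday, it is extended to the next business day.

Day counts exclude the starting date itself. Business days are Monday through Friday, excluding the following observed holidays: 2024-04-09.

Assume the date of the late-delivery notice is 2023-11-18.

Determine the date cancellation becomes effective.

2024-04-24

The last day of the extended delivery period: 45 calendar days after 2023-11-18 is 2024-01-02.
Adding 64 calendar days to 2024-01-02 gives 2024-03-06, which is the last day of the waiting period.
The date cancellation becomes effective: 49 calendar days after 2024-03-06 is 2024-04-24. 2024-04-24 is a Wednesday and is not a listed holiday, so no roll-forward applies.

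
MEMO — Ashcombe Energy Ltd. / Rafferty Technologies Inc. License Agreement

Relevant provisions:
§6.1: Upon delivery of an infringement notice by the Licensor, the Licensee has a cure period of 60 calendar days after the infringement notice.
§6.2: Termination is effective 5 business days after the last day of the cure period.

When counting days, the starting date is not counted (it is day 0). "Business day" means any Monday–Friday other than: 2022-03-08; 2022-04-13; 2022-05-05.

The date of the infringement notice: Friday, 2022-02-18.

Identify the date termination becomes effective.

Adding 60 calendar days to 2022-02-18 gives 2022-04-19, which is the last day of the cure period.
The date termination becomes effective: counting 5 business days from Tuesday, 2022-04-19 (Apr 20, Apr 21, Apr 22, Apr 25, Apr 26, skipping weekends) reaches Tuesday, 2022-04-26.

2022-04-26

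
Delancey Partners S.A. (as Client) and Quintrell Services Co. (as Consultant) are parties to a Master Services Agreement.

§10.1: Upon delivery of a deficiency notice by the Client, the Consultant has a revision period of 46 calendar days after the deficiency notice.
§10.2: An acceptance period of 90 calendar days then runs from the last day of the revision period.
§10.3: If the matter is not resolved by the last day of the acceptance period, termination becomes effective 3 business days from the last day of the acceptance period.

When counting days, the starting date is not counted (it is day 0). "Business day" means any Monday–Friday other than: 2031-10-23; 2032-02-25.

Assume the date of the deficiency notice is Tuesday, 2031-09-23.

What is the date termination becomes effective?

The last day of the revision period: 46 calendar days after 2031-09-23 is 2031-11-08.
Adding 90 calendar days to 2031-11-08 gives 2032-02-06, which is the last day of the acceptance period.
From Friday, 2032-02-06, 3 business days (Feb 9, Feb 10, Feb 11, skipping weekends) brings us to Wednesday, 2032-02-11, which is the date termination becomes effective.

2032-02-11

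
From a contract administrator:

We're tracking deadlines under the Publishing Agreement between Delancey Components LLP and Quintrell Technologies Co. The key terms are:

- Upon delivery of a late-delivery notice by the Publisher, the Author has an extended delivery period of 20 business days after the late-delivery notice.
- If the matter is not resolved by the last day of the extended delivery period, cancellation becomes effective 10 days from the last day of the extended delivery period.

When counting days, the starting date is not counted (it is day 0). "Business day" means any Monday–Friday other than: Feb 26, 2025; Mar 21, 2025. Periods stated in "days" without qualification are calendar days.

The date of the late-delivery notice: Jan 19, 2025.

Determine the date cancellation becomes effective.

The last day of the extended delivery period: counting 20 business days from Sunday, Jan 19, 2025 (Jan 20, Jan 21, Jan 22, Jan 23, …, Feb 12, Feb 13, Feb 14, skipping weekends) reaches Friday, Feb 14, 2025.
The date cancellation becomes effective: Feb 14, 2025 + 10 days = Feb 24, 2025.

Feb 24, 2025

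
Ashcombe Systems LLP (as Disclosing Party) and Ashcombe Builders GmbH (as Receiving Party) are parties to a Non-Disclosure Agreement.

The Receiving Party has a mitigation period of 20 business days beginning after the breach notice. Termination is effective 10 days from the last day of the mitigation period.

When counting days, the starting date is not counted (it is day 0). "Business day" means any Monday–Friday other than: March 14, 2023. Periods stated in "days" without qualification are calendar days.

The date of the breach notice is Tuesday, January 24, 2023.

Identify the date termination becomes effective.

The last day of the mitigation period: 20 business days after Tuesday, January 24, 2023, skipping weekends — Jan 25, Jan 26, Jan 27, Jan 30, …, Feb 17, Feb 20, Feb 21 — lands on Tuesday, February 21, 2023.
The date termination becomes effective: February 21, 2023 + 10 days = March 3, 2023.

March 3, 2023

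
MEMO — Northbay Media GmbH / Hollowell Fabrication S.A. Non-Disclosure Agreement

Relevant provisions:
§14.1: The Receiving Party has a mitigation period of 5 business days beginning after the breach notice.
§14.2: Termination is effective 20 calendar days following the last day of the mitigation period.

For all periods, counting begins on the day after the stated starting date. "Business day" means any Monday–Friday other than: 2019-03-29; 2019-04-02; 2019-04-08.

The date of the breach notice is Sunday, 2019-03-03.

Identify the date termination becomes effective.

2019-03-28

The last day of the mitigation period: 5 business days after Sunday, 2019-03-03, skipping weekends — Mar 4, Mar 5, Mar 6, Mar 7, Mar 8 — lands on Friday, 2019-03-08.
The date termination becomes effective: 20 calendar days after 2019-03-08 is 2019-03-28.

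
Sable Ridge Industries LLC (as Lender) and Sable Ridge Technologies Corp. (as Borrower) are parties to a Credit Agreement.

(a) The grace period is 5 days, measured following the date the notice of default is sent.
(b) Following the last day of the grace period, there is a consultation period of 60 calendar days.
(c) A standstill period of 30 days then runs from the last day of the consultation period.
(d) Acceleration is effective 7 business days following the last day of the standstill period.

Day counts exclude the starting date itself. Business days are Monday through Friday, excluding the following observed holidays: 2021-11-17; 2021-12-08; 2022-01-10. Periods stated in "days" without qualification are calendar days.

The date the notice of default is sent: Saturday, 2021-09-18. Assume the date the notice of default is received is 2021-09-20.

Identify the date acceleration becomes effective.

The last day of the grace period: 5 calendar days after 2021-09-18 is 2021-09-23.
The last day of the consultation period: 2021-09-23 + 60 days = 2021-11-22.
The last day of the standstill period: 2021-11-22 + 30 days = 2021-12-22.
From Wednesday, 2021-12-22, 7 business days (Dec 23, Dec 24, Dec 27, Dec 28, Dec 29, Dec 30, Dec 31, skipping weekends) brings us to Friday, 2021-12-31, which is the date acceleration becomes effective.

2021-12-31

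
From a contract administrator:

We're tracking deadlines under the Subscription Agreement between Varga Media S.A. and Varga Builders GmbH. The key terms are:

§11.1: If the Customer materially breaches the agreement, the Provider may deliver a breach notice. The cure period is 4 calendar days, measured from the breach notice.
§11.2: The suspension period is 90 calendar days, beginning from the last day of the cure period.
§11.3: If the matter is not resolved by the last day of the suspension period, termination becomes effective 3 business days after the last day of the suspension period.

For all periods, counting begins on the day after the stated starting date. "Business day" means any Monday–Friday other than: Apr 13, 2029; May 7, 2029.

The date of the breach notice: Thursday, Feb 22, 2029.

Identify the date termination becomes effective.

The last day of the cure period: 4 calendar days after Feb 22, 2029 is Feb 26, 2029.
The last day of the suspension period: Feb 26, 2029 + 90 days = May 27, 2029.
The date termination becomes effective: counting 3 business days from Sunday, May 27, 2029 (May 28, May 29, May 30, skipping weekends) reaches Wednesday, May 30, 2029.

May 30, 2029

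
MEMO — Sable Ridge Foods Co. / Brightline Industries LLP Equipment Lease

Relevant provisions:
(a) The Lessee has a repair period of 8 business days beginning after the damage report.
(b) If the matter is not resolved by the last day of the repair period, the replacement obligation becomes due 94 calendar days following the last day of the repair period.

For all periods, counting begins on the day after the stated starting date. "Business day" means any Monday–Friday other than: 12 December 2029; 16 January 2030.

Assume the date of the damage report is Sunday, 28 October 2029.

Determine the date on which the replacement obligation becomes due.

The last day of the repair period: 8 business days after Sunday, 28 October 2029, skipping weekends — Oct 29, Oct 30, Oct 31, Nov 1, Nov 2, Nov 5, Nov 6, Nov 7 — lands on Wednesday, 7 November 2029.
The date on which the replacement obligation becomes due: 7 November 2029 + 94 days = 9 February 2030.

9 February 2030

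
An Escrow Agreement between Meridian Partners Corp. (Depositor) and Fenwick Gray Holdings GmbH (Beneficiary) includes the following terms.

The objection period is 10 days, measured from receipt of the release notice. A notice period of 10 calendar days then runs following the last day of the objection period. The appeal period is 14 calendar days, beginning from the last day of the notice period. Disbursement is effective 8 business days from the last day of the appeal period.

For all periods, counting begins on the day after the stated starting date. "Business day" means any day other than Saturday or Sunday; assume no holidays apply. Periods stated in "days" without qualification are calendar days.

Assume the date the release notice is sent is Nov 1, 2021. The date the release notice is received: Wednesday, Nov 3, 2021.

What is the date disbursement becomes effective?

Dec 17, 2021

The last day of the objection period: Nov 3, 2021 + 10 days = Nov 13, 2021.
The last day of the notice period: 10 calendar days after Nov 13, 2021 is Nov 23, 2021.
The last day of the appeal period: Nov 23, 2021 + 14 days = Dec 7, 2021.
The date disbursement becomes effective: counting 8 business days from Tuesday, Dec 7, 2021 (Dec 8, Dec 9, Dec 10, Dec 13, Dec 14, Dec 15, Dec 16, Dec 17, skipping weekends) reaches Friday, Dec 17, 2021.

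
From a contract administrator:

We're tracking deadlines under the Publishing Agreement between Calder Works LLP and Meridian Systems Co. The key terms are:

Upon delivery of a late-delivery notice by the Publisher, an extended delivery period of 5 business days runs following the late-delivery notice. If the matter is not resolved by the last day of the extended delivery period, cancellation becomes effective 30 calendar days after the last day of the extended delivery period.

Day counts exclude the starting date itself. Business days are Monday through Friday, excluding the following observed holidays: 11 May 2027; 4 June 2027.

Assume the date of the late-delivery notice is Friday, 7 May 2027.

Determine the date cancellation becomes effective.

From Friday, 7 May 2027, 5 business days (May 10, May 12, May 13, May 14, May 17, skipping weekends and the listed holiday on May 11) brings us to Monday, 17 May 2027, which is the last day of the extended delivery period.
The date cancellation becomes effective: 30 calendar days after 17 May 2027 is 16 June 2027.

16 June 2027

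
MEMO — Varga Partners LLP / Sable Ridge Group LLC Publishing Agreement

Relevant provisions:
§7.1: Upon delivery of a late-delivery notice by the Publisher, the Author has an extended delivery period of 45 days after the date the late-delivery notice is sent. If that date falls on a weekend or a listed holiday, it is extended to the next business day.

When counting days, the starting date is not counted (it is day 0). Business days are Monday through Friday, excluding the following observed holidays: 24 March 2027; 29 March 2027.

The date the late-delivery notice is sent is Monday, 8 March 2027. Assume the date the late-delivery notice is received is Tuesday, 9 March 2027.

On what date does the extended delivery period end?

22 April 2027

The last day of the extended delivery period: 45 calendar days after 8 March 2027 is 22 April 2027. 22 April 2027 is a Thursday and is not a listed holiday, so no roll-forward applies.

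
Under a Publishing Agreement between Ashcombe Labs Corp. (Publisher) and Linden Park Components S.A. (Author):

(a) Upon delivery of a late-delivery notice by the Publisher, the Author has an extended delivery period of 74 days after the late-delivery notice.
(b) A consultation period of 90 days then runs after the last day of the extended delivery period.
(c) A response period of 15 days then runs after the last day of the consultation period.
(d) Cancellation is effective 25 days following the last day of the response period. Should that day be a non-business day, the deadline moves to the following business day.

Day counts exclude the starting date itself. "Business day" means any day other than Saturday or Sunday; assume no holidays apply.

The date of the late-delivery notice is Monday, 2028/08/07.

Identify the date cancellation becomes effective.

2029/02/27

The last day of the extended delivery period: 2028/08/07 + 74 days = 2028/10/20.
The last day of the consultation period: 90 calendar days after 2028/10/20 is 2029/01/18.
Adding 15 calendar days to 2029/01/18 gives 2029/02/02, which is the last day of the response period.
Adding 25 calendar days to 2029/02/02 gives 2029/02/27, which is the date cancellation becomes effective. 2029/02/27 is a Tuesday, so no roll-forward applies.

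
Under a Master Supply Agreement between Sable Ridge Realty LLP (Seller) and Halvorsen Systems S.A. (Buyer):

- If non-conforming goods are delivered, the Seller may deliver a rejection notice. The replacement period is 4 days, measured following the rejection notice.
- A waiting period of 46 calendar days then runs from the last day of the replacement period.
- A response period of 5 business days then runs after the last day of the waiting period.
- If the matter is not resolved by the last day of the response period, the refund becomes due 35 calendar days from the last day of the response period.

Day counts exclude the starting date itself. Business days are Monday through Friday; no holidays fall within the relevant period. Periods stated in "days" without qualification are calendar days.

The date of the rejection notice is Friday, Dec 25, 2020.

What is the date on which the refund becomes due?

The last day of the replacement period: Dec 25, 2020 + 4 days = Dec 29, 2020.
The last day of the waiting period: 46 calendar days after Dec 29, 2020 is Feb 13, 2021.
The last day of the response period: counting 5 business days from Saturday, Feb 13, 2021 (Feb 15, Feb 16, Feb 17, Feb 18, Feb 19, skipping weekends) reaches Friday, Feb 19, 2021.
Adding 35 calendar days to Feb 19, 2021 gives Mar 26, 2021, which is the date on which the refund becomes due.

Mar 26, 2021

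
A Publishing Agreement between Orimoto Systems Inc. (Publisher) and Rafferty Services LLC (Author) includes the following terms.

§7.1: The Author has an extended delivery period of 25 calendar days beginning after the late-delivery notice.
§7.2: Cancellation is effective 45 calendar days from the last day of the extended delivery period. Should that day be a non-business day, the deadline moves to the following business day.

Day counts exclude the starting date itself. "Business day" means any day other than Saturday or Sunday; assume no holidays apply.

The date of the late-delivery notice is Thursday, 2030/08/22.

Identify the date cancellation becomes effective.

2030/10/31

The last day of the extended delivery period: 25 calendar days after 2030/08/22 is 2030/09/16.
Adding 45 calendar days to 2030/09/16 gives 2030/10/31, which is the date cancellation becomes effective. 2030/10/31 is a Thursday, so no roll-forward applies.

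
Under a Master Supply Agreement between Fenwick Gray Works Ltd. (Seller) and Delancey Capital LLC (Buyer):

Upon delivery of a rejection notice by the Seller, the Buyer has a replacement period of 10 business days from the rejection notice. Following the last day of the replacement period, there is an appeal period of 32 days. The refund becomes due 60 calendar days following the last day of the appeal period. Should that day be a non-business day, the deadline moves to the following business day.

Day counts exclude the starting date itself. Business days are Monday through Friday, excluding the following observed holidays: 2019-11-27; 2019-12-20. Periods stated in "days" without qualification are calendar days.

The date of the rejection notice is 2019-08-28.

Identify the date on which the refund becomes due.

2019-12-12

The last day of the replacement period: 10 business days after Wednesday, 2019-08-28, skipping weekends — Aug 29, Aug 30, Sep 2, Sep 3, Sep 4, Sep 5, Sep 6, Sep 9, Sep 10, Sep 11 — lands on Wednesday, 2019-09-11.
The last day of the appeal period: 2019-09-11 + 32 days = 2019-10-13.
Adding 60 calendar days to 2019-10-13 gives 2019-12-12, which is the date on which the refund becomes due. 2019-12-12 is a Thursday and is not a listed holiday, so no roll-forward applies.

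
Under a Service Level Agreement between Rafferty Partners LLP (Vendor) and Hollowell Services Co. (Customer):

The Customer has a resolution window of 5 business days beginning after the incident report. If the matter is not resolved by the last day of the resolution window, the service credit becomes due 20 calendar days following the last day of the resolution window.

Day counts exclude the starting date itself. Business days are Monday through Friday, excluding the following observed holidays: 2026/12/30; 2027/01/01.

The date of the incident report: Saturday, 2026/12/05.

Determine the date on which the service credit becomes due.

2026/12/31

From Saturday, 2026/12/05, 5 business days (Dec 7, Dec 8, Dec 9, Dec 10, Dec 11, skipping weekends) brings us to Friday, 2026/12/11, which is the last day of the resolution window.
Adding 20 calendar days to 2026/12/11 gives 2026/12/31, which is the date on which the service credit becomes due.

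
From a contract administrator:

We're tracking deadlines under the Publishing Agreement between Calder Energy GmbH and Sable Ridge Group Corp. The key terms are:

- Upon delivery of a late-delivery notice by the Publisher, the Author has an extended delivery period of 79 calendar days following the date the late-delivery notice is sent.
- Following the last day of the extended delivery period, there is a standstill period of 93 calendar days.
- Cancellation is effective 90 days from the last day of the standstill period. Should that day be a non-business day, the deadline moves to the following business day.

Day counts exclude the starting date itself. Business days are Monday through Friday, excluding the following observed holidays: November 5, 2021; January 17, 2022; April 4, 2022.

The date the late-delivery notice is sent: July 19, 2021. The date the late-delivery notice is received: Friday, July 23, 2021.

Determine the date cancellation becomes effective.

April 7, 2022

The last day of the extended delivery period: 79 calendar days after July 19, 2021 is October 6, 2021.
The last day of the standstill period: October 6, 2021 + 93 days = January 7, 2022.
The date cancellation becomes effective: 90 calendar days after January 7, 2022 is April 7, 2022. April 7, 2022 is a Thursday and is not a listed holiday, so no roll-forward applies.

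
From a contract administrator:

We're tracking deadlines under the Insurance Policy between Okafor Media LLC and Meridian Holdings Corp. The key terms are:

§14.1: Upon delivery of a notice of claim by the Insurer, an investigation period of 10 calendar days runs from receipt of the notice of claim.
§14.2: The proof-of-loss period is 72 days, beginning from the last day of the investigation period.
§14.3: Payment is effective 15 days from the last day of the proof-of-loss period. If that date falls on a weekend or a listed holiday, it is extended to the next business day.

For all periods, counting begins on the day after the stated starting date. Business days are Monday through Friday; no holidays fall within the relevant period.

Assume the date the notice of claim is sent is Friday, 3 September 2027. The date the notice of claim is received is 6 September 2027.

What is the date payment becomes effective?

13 December 2027

Adding 10 calendar days to 6 September 2027 gives 16 September 2027, which is the last day of the investigation period.
The last day of the proof-of-loss period: 16 September 2027 + 72 days = 27 November 2027.
Adding 15 calendar days to 27 November 2027 gives 12 December 2027, which is the date payment becomes effective. That falls on a Sunday, so it rolls to the next business day, Monday, 13 December 2027.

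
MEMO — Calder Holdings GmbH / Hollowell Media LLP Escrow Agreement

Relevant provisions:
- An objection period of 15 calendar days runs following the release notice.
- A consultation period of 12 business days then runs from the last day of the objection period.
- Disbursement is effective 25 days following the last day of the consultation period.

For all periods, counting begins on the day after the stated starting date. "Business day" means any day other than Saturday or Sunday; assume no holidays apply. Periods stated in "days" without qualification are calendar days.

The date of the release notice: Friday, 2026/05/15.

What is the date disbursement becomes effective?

2026/07/11

The last day of the objection period: 2026/05/15 + 15 days = 2026/05/30.
The last day of the consultation period: counting 12 business days from Saturday, 2026/05/30 (Jun 1, Jun 2, Jun 3, Jun 4, …, Jun 12, Jun 15, Jun 16, skipping weekends) reaches Tuesday, 2026/06/16.
Adding 25 calendar days to 2026/06/16 gives 2026/07/11, which is the date disbursement becomes effective.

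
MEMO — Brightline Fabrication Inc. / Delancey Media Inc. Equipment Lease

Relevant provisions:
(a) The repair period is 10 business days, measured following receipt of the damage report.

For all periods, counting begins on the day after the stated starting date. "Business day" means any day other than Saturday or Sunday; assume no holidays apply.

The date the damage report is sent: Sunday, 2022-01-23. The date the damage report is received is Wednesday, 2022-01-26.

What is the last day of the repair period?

The last day of the repair period: 10 business days after Wednesday, 2022-01-26, skipping weekends — Jan 27, Jan 28, Jan 31, Feb 1, Feb 2, Feb 3, Feb 4, Feb 7, Feb 8, Feb 9 — lands on Wednesday, 2022-02-09.

2022-02-09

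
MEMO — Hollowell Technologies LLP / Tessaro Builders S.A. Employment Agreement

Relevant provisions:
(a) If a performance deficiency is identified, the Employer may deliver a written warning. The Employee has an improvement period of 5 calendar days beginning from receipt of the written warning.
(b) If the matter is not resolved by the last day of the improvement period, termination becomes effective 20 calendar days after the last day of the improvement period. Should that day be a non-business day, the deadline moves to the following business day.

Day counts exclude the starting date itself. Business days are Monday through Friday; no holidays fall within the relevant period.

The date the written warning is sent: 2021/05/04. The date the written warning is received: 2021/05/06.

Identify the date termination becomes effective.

Adding 5 calendar days to 2021/05/06 gives 2021/05/11, which is the last day of the improvement period.
The date termination becomes effective: 20 calendar days after 2021/05/11 is 2021/05/31. 2021/05/31 is a Monday, so no roll-forward applies.

2021/05/31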